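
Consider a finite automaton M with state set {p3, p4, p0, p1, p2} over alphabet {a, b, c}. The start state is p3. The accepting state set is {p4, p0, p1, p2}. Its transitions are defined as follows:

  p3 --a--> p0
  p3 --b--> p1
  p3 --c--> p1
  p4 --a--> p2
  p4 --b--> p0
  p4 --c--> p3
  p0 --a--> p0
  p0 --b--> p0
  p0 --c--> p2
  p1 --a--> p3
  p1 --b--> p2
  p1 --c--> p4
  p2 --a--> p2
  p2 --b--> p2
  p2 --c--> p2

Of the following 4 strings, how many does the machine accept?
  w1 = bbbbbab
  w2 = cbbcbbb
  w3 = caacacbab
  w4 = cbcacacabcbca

w1: p3 → p1 → p2 → p2 → p2 → p2 → p2 → p2  → end p2, accepted
w2: p3 → p1 → p2 → p2 → p2 → p2 → p2 → p2  → end p2, accepted
w3: p3 → p1 → p3 → p0 → p2 → p2 → p2 → p2 → p2 → p2  → end p2, accepted
w4: p3 → p1 → p2 → p2 → p2 → p2 → p2 → p2 → p2 → p2 → p2 → p2 → p2 → p2  → end p2, accepted

4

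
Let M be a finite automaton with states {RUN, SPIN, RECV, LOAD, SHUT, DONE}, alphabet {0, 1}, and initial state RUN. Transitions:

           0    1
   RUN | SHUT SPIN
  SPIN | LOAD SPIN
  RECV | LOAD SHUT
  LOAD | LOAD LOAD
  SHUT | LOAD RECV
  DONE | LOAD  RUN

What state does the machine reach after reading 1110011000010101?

start at RUN
read '1': RUN → SPIN
read '1': SPIN → SPIN
read '1': SPIN → SPIN
read '0': SPIN → LOAD
read '0': LOAD → LOAD
read '1': LOAD → LOAD
read '1': LOAD → LOAD
read '0': LOAD → LOAD
read '0': LOAD → LOAD
read '0': LOAD → LOAD
read '0': LOAD → LOAD
read '1': LOAD → LOAD
read '0': LOAD → LOAD
read '1': LOAD → LOAD
read '0': LOAD → LOAD
read '1': LOAD → LOAD

LOAD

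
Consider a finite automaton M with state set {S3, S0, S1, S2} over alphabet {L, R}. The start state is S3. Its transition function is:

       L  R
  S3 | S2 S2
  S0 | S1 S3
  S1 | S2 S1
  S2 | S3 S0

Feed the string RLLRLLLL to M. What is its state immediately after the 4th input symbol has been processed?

Trace: S3 -R-> S2 -L-> S3 -L-> S2 -R-> S0
After 4 symbols: S0.

S0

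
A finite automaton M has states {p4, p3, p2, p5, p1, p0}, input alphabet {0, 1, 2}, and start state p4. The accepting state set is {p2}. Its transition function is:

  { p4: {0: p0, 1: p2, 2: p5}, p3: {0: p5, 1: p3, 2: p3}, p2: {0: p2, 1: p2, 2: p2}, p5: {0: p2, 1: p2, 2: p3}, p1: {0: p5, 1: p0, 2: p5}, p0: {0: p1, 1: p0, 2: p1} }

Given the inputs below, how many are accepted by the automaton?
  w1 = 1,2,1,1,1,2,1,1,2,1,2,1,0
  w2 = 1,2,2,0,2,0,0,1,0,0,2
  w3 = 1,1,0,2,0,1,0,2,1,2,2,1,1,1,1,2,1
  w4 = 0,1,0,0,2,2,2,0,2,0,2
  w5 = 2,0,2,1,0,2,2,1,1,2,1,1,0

4

w1: p4 → p2 → p2 → p2 → p2 → p2 → p2 → p2 → p2 → p2 → p2 → p2 → p2 → p2  → end p2, accepted
w2: p4 → p2 → p2 → p2 → p2 → p2 → p2 → p2 → p2 → p2 → p2 → p2  → end p2, accepted
w3: p4 → p2 → p2 → p2 → p2 → p2 → p2 → p2 → p2 → p2 → p2 → p2 → p2 → p2 → p2 → p2 → p2 → p2  → end p2, accepted
w4: p4 → p0 → p0 → p1 → p5 → p3 → p3 → p3 → p5 → p3 → p5 → p3  → end p3, rejected
w5: p4 → p5 → p2 → p2 → p2 → p2 → p2 → p2 → p2 → p2 → p2 → p2 → p2 → p2  → end p2, accepted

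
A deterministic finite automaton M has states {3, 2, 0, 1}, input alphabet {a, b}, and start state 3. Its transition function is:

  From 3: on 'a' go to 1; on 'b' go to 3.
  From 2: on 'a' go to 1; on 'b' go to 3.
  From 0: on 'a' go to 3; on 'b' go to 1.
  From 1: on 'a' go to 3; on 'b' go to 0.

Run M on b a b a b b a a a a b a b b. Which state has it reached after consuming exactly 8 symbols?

3

3 → 3 → 1 → 0 → 3 → 3 → 3 → 1 → 3
After 8 symbols: 3.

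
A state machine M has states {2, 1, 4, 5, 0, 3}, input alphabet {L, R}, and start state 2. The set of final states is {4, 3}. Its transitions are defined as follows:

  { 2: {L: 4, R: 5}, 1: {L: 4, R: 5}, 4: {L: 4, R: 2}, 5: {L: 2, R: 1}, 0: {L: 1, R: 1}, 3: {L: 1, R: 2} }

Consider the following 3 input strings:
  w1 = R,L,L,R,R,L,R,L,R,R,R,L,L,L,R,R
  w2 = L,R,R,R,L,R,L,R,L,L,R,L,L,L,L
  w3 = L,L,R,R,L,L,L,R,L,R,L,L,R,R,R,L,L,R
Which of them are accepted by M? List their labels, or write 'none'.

w2

w1: 2 → 5 → 2 → 4 → 2 → 5 → 2 → 5 → 2 → 5 → 1 → 5 → 2 → 4 → 4 → 2 → 5  → end 5, rejected
w2: 2 → 4 → 2 → 5 → 1 → 4 → 2 → 4 → 2 → 4 → 4 → 2 → 4 → 4 → 4 → 4  → end 4, accepted
w3: 2 → 4 → 4 → 2 → 5 → 2 → 4 → 4 → 2 → 4 → 2 → 4 → 4 → 2 → 5 → 1 → 4 → 4 → 2  → end 2, rejected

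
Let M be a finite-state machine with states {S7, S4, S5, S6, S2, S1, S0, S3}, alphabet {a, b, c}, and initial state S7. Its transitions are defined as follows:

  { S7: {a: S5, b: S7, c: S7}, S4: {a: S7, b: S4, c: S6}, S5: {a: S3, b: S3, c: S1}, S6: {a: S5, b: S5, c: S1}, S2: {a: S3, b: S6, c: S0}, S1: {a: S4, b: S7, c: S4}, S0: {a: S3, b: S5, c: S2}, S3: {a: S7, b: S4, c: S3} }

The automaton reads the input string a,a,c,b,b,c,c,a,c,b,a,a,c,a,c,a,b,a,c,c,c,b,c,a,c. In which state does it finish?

S1

Trace: S7 -a-> S5 -a-> S3 -c-> S3 -b-> S4 -b-> S4 -c-> S6 -c-> S1 -a-> S4 -c-> S6 -b-> S5 -a-> S3 -a-> S7 -c-> S7 -a-> S5 -c-> S1 -a-> S4 -b-> S4 -a-> S7 -c-> S7 -c-> S7 -c-> S7 -b-> S7 -c-> S7 -a-> S5 -c-> S1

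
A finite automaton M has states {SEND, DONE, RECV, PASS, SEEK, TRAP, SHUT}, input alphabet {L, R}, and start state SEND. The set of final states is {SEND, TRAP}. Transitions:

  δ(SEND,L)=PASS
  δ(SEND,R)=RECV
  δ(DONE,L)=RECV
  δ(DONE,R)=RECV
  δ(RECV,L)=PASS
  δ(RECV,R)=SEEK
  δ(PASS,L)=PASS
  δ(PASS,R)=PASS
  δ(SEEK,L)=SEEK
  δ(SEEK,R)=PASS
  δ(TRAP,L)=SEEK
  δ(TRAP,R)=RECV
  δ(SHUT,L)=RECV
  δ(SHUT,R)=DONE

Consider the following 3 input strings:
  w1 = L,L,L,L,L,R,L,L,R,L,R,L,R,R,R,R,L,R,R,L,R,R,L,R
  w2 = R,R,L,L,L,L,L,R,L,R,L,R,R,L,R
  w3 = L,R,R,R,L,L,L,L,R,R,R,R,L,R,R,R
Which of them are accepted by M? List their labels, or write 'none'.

none

w1: Trace: SEND -L-> PASS -L-> PASS -L-> PASS -L-> PASS -L-> PASS -R-> PASS -L-> PASS -L-> PASS -R-> PASS -L-> PASS -R-> PASS -L-> PASS -R-> PASS -R-> PASS -R-> PASS -R-> PASS -L-> PASS -R-> PASS -R-> PASS -L-> PASS -R-> PASS -R-> PASS -L-> PASS -R-> PASS  → end PASS, rejected
w2: Trace: SEND -R-> RECV -R-> SEEK -L-> SEEK -L-> SEEK -L-> SEEK -L-> SEEK -L-> SEEK -R-> PASS -L-> PASS -R-> PASS -L-> PASS -R-> PASS -R-> PASS -L-> PASS -R-> PASS  → end PASS, rejected
w3: Trace: SEND -L-> PASS -R-> PASS -R-> PASS -R-> PASS -L-> PASS -L-> PASS -L-> PASS -L-> PASS -R-> PASS -R-> PASS -R-> PASS -R-> PASS -L-> PASS -R-> PASS -R-> PASS -R-> PASS  → end PASS, rejected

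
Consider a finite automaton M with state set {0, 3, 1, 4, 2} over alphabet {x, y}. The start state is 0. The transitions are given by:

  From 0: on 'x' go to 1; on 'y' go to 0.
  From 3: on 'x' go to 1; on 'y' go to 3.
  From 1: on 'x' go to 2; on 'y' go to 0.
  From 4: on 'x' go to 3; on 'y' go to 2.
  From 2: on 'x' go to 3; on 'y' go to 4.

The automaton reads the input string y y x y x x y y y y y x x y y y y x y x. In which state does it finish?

1

Trace: 0 -y-> 0 -y-> 0 -x-> 1 -y-> 0 -x-> 1 -x-> 2 -y-> 4 -y-> 2 -y-> 4 -y-> 2 -y-> 4 -x-> 3 -x-> 1 -y-> 0 -y-> 0 -y-> 0 -y-> 0 -x-> 1 -y-> 0 -x-> 1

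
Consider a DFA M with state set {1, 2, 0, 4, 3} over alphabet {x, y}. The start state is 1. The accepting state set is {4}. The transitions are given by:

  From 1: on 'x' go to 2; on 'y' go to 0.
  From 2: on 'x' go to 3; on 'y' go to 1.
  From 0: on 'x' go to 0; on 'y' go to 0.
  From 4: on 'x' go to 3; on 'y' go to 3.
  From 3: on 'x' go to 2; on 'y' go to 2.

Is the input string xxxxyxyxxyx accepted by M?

Trace: 1 -x-> 2 -x-> 3 -x-> 2 -x-> 3 -y-> 2 -x-> 3 -y-> 2 -x-> 3 -x-> 2 -y-> 1 -x-> 2
End state 2 is not accepting.

No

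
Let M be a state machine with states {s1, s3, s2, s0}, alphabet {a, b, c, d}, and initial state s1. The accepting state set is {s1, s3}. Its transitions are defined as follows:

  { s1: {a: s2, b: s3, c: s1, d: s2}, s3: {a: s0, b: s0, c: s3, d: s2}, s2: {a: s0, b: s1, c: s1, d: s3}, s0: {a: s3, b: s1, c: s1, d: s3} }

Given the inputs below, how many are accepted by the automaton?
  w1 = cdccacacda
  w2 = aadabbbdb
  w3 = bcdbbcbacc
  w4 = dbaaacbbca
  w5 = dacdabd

1

w1: s1 → s1 → s2 → s1 → s1 → s2 → s1 → s2 → s1 → s2 → s0  → end s0, rejected
w2: s1 → s2 → s0 → s3 → s0 → s1 → s3 → s0 → s3 → s0  → end s0, rejected
w3: s1 → s3 → s3 → s2 → s1 → s3 → s3 → s0 → s3 → s3 → s3  → end s3, accepted
w4: s1 → s2 → s1 → s2 → s0 → s3 → s3 → s0 → s1 → s1 → s2  → end s2, rejected
w5: s1 → s2 → s0 → s1 → s2 → s0 → s1 → s2  → end s2, rejected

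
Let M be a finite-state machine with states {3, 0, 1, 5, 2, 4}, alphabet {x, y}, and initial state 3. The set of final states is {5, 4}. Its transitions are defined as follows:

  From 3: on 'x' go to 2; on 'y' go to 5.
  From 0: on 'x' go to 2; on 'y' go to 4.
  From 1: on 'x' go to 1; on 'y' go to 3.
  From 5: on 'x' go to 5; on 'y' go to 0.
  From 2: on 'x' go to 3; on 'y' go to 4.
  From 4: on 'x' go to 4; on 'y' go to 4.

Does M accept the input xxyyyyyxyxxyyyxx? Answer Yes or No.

Yes

Trace: 3 -x-> 2 -x-> 3 -y-> 5 -y-> 0 -y-> 4 -y-> 4 -y-> 4 -x-> 4 -y-> 4 -x-> 4 -x-> 4 -y-> 4 -y-> 4 -y-> 4 -x-> 4 -x-> 4
End state 4 is accepting.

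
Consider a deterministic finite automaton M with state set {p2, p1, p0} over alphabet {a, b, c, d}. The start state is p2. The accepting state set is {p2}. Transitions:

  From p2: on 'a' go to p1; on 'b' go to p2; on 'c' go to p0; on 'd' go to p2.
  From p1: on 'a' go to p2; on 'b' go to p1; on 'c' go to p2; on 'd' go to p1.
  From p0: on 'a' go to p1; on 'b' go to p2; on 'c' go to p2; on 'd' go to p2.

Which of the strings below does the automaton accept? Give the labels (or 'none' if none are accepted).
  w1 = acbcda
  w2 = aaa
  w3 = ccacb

w1:
  start at p2
  read 'a': p2 → p1
  read 'c': p1 → p2
  read 'b': p2 → p2
  read 'c': p2 → p0
  read 'd': p0 → p2
  read 'a': p2 → p1
  end p1, rejected
w2:
  start at p2
  read 'a': p2 → p1
  read 'a': p1 → p2
  read 'a': p2 → p1
  end p1, rejected
w3:
  start at p2
  read 'c': p2 → p0
  read 'c': p0 → p2
  read 'a': p2 → p1
  read 'c': p1 → p2
  read 'b': p2 → p2
  end p2, accepted

w3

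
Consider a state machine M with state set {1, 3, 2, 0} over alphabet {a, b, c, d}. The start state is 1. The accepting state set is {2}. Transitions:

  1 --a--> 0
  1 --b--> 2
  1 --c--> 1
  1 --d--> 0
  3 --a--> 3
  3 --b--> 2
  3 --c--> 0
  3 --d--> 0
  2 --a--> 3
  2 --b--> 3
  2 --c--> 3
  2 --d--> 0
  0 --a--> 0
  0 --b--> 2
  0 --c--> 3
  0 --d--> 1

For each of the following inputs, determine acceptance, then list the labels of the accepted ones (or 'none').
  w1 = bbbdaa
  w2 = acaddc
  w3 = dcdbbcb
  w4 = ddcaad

w1: 1 → 2 → 3 → 2 → 0 → 0 → 0  → end 0, rejected
w2: 1 → 0 → 3 → 3 → 0 → 1 → 1  → end 1, rejected
w3: 1 → 0 → 3 → 0 → 2 → 3 → 0 → 2  → end 2, accepted
w4: 1 → 0 → 1 → 1 → 0 → 0 → 1  → end 1, rejected

w3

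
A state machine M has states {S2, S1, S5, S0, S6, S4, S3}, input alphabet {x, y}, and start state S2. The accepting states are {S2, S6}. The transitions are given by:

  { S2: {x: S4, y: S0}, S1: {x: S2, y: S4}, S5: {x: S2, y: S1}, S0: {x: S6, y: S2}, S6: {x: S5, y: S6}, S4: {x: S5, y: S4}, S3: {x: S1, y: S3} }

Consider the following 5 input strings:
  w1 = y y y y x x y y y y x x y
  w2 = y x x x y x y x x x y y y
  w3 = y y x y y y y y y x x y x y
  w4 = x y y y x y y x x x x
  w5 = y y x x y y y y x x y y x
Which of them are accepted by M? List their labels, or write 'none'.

w3

w1:
  start at S2
  read 'y': S2 → S0
  read 'y': S0 → S2
  read 'y': S2 → S0
  read 'y': S0 → S2
  read 'x': S2 → S4
  read 'x': S4 → S5
  read 'y': S5 → S1
  read 'y': S1 → S4
  read 'y': S4 → S4
  read 'y': S4 → S4
  read 'x': S4 → S5
  read 'x': S5 → S2
  read 'y': S2 → S0
  end S0, rejected
w2:
  start at S2
  read 'y': S2 → S0
  read 'x': S0 → S6
  read 'x': S6 → S5
  read 'x': S5 → S2
  read 'y': S2 → S0
  read 'x': S0 → S6
  read 'y': S6 → S6
  read 'x': S6 → S5
  read 'x': S5 → S2
  read 'x': S2 → S4
  read 'y': S4 → S4
  read 'y': S4 → S4
  read 'y': S4 → S4
  end S4, rejected
w3:
  start at S2
  read 'y': S2 → S0
  read 'y': S0 → S2
  read 'x': S2 → S4
  read 'y': S4 → S4
  read 'y': S4 → S4
  read 'y': S4 → S4
  read 'y': S4 → S4
  read 'y': S4 → S4
  read 'y': S4 → S4
  read 'x': S4 → S5
  read 'x': S5 → S2
  read 'y': S2 → S0
  read 'x': S0 → S6
  read 'y': S6 → S6
  end S6, accepted
w4:
  start at S2
  read 'x': S2 → S4
  read 'y': S4 → S4
  read 'y': S4 → S4
  read 'y': S4 → S4
  read 'x': S4 → S5
  read 'y': S5 → S1
  read 'y': S1 → S4
  read 'x': S4 → S5
  read 'x': S5 → S2
  read 'x': S2 → S4
  read 'x': S4 → S5
  end S5, rejected
w5:
  start at S2
  read 'y': S2 → S0
  read 'y': S0 → S2
  read 'x': S2 → S4
  read 'x': S4 → S5
  read 'y': S5 → S1
  read 'y': S1 → S4
  read 'y': S4 → S4
  read 'y': S4 → S4
  read 'x': S4 → S5
  read 'x': S5 → S2
  read 'y': S2 → S0
  read 'y': S0 → S2
  read 'x': S2 → S4
  end S4, rejected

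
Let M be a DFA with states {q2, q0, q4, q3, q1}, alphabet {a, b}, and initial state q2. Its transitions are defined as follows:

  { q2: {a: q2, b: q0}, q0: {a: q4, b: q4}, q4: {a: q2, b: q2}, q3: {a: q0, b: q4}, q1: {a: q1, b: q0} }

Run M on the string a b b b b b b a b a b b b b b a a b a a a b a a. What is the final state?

start at q2
read 'a': q2 → q2
read 'b': q2 → q0
read 'b': q0 → q4
read 'b': q4 → q2
read 'b': q2 → q0
read 'b': q0 → q4
read 'b': q4 → q2
read 'a': q2 → q2
read 'b': q2 → q0
read 'a': q0 → q4
read 'b': q4 → q2
read 'b': q2 → q0
read 'b': q0 → q4
read 'b': q4 → q2
read 'b': q2 → q0
read 'a': q0 → q4
read 'a': q4 → q2
read 'b': q2 → q0
read 'a': q0 → q4
read 'a': q4 → q2
read 'a': q2 → q2
read 'b': q2 → q0
read 'a': q0 → q4
read 'a': q4 → q2

q2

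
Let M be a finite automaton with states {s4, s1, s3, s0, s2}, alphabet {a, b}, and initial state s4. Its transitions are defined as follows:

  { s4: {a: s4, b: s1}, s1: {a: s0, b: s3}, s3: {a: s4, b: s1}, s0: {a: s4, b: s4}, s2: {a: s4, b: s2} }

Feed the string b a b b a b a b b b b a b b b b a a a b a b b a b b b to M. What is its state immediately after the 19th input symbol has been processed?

s4

Trace: s4 -b-> s1 -a-> s0 -b-> s4 -b-> s1 -a-> s0 -b-> s4 -a-> s4 -b-> s1 -b-> s3 -b-> s1 -b-> s3 -a-> s4 -b-> s1 -b-> s3 -b-> s1 -b-> s3 -a-> s4 -a-> s4 -a-> s4
After 19 symbols: s4.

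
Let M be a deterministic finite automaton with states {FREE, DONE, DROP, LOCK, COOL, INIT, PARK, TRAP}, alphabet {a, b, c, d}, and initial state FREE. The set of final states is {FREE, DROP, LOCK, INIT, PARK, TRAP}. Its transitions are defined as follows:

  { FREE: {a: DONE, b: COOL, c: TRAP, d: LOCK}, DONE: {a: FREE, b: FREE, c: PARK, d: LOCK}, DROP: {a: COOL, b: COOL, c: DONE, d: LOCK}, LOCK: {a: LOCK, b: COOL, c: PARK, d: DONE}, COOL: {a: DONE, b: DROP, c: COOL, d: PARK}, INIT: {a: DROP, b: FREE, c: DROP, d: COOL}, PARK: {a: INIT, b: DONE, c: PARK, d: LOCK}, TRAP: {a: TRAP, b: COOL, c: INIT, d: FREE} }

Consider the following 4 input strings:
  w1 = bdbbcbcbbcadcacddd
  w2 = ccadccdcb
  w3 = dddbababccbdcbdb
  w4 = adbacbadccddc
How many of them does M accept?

2

w1:
  start at FREE
  read 'b': FREE → COOL
  read 'd': COOL → PARK
  read 'b': PARK → DONE
  read 'b': DONE → FREE
  read 'c': FREE → TRAP
  read 'b': TRAP → COOL
  read 'c': COOL → COOL
  read 'b': COOL → DROP
  read 'b': DROP → COOL
  read 'c': COOL → COOL
  read 'a': COOL → DONE
  read 'd': DONE → LOCK
  read 'c': LOCK → PARK
  read 'a': PARK → INIT
  read 'c': INIT → DROP
  read 'd': DROP → LOCK
  read 'd': LOCK → DONE
  read 'd': DONE → LOCK
  end LOCK, accepted
w2:
  start at FREE
  read 'c': FREE → TRAP
  read 'c': TRAP → INIT
  read 'a': INIT → DROP
  read 'd': DROP → LOCK
  read 'c': LOCK → PARK
  read 'c': PARK → PARK
  read 'd': PARK → LOCK
  read 'c': LOCK → PARK
  read 'b': PARK → DONE
  end DONE, rejected
w3:
  start at FREE
  read 'd': FREE → LOCK
  read 'd': LOCK → DONE
  read 'd': DONE → LOCK
  read 'b': LOCK → COOL
  read 'a': COOL → DONE
  read 'b': DONE → FREE
  read 'a': FREE → DONE
  read 'b': DONE → FREE
  read 'c': FREE → TRAP
  read 'c': TRAP → INIT
  read 'b': INIT → FREE
  read 'd': FREE → LOCK
  read 'c': LOCK → PARK
  read 'b': PARK → DONE
  read 'd': DONE → LOCK
  read 'b': LOCK → COOL
  end COOL, rejected
w4:
  start at FREE
  read 'a': FREE → DONE
  read 'd': DONE → LOCK
  read 'b': LOCK → COOL
  read 'a': COOL → DONE
  read 'c': DONE → PARK
  read 'b': PARK → DONE
  read 'a': DONE → FREE
  read 'd': FREE → LOCK
  read 'c': LOCK → PARK
  read 'c': PARK → PARK
  read 'd': PARK → LOCK
  read 'd': LOCK → DONE
  read 'c': DONE → PARK
  end PARK, accepted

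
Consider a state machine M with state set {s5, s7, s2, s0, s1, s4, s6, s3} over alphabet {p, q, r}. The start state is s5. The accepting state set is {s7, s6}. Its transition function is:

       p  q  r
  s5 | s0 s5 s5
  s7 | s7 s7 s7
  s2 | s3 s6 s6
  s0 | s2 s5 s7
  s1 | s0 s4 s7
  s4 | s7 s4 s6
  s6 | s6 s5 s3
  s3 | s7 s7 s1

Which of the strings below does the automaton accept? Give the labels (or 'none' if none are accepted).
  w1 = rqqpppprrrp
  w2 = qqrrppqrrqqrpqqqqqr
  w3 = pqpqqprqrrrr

w1:
  start at s5
  read 'r': s5 → s5
  read 'q': s5 → s5
  read 'q': s5 → s5
  read 'p': s5 → s0
  read 'p': s0 → s2
  read 'p': s2 → s3
  read 'p': s3 → s7
  read 'r': s7 → s7
  read 'r': s7 → s7
  read 'r': s7 → s7
  read 'p': s7 → s7
  end s7, accepted
w2:
  start at s5
  read 'q': s5 → s5
  read 'q': s5 → s5
  read 'r': s5 → s5
  read 'r': s5 → s5
  read 'p': s5 → s0
  read 'p': s0 → s2
  read 'q': s2 → s6
  read 'r': s6 → s3
  read 'r': s3 → s1
  read 'q': s1 → s4
  read 'q': s4 → s4
  read 'r': s4 → s6
  read 'p': s6 → s6
  read 'q': s6 → s5
  read 'q': s5 → s5
  read 'q': s5 → s5
  read 'q': s5 → s5
  read 'q': s5 → s5
  read 'r': s5 → s5
  end s5, rejected
w3:
  start at s5
  read 'p': s5 → s0
  read 'q': s0 → s5
  read 'p': s5 → s0
  read 'q': s0 → s5
  read 'q': s5 → s5
  read 'p': s5 → s0
  read 'r': s0 → s7
  read 'q': s7 → s7
  read 'r': s7 → s7
  read 'r': s7 → s7
  read 'r': s7 → s7
  read 'r': s7 → s7
  end s7, accepted

w1, w3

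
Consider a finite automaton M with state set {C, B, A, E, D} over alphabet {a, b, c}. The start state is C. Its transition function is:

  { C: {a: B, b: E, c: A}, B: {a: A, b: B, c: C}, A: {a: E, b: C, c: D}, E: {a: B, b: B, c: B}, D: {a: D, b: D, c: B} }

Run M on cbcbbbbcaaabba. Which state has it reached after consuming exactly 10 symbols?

start at C
read 'c': C → A
read 'b': A → C
read 'c': C → A
read 'b': A → C
read 'b': C → E
read 'b': E → B
read 'b': B → B
read 'c': B → C
read 'a': C → B
read 'a': B → A
After 10 symbols: A.

A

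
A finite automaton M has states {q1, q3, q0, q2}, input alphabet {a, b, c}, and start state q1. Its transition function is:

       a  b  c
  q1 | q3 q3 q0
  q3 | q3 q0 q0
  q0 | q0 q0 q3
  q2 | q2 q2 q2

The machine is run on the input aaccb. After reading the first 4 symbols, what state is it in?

q3

Trace: q1 -a-> q3 -a-> q3 -c-> q0 -c-> q3
After 4 symbols: q3.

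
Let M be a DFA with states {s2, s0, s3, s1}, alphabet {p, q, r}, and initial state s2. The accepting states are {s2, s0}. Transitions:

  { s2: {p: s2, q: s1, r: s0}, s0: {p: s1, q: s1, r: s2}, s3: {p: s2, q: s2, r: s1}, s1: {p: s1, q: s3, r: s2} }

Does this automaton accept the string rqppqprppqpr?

Yes

s2 → s0 → s1 → s1 → s1 → s3 → s2 → s0 → s1 → s1 → s3 → s2 → s0
End state s0 is accepting.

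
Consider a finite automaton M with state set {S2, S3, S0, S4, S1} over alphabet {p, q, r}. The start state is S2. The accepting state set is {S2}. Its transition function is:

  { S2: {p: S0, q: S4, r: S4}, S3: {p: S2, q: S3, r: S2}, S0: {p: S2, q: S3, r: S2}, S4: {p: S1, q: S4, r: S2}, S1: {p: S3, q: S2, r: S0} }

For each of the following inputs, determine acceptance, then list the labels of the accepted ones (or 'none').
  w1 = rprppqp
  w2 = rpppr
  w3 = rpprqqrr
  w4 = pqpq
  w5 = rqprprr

w1: S2 → S4 → S1 → S0 → S2 → S0 → S3 → S2  → end S2, accepted
w2: S2 → S4 → S1 → S3 → S2 → S4  → end S4, rejected
w3: S2 → S4 → S1 → S3 → S2 → S4 → S4 → S2 → S4  → end S4, rejected
w4: S2 → S0 → S3 → S2 → S4  → end S4, rejected
w5: S2 → S4 → S4 → S1 → S0 → S2 → S4 → S2  → end S2, accepted

w1, w5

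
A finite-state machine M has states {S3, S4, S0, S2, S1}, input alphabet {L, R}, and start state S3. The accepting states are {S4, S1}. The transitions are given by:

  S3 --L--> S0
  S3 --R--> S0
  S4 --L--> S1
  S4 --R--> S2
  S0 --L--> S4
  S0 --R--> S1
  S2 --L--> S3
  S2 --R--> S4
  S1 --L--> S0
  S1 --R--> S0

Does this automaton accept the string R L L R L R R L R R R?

No

Trace: S3 -R-> S0 -L-> S4 -L-> S1 -R-> S0 -L-> S4 -R-> S2 -R-> S4 -L-> S1 -R-> S0 -R-> S1 -R-> S0
End state S0 is not accepting.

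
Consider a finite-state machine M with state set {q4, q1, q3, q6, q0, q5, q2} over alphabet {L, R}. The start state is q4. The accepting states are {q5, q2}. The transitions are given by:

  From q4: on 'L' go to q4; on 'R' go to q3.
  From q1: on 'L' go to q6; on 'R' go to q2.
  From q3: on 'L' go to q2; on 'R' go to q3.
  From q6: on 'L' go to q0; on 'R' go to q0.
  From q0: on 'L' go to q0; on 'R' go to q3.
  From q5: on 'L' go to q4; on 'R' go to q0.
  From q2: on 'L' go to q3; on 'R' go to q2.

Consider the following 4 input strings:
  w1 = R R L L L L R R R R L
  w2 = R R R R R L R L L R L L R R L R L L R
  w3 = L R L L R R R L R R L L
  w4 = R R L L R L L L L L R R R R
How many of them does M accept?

3

w1:
  start at q4
  read 'R': q4 → q3
  read 'R': q3 → q3
  read 'L': q3 → q2
  read 'L': q2 → q3
  read 'L': q3 → q2
  read 'L': q2 → q3
  read 'R': q3 → q3
  read 'R': q3 → q3
  read 'R': q3 → q3
  read 'R': q3 → q3
  read 'L': q3 → q2
  end q2, accepted
w2:
  start at q4
  read 'R': q4 → q3
  read 'R': q3 → q3
  read 'R': q3 → q3
  read 'R': q3 → q3
  read 'R': q3 → q3
  read 'L': q3 → q2
  read 'R': q2 → q2
  read 'L': q2 → q3
  read 'L': q3 → q2
  read 'R': q2 → q2
  read 'L': q2 → q3
  read 'L': q3 → q2
  read 'R': q2 → q2
  read 'R': q2 → q2
  read 'L': q2 → q3
  read 'R': q3 → q3
  read 'L': q3 → q2
  read 'L': q2 → q3
  read 'R': q3 → q3
  end q3, rejected
w3:
  start at q4
  read 'L': q4 → q4
  read 'R': q4 → q3
  read 'L': q3 → q2
  read 'L': q2 → q3
  read 'R': q3 → q3
  read 'R': q3 → q3
  read 'R': q3 → q3
  read 'L': q3 → q2
  read 'R': q2 → q2
  read 'R': q2 → q2
  read 'L': q2 → q3
  read 'L': q3 → q2
  end q2, accepted
w4:
  start at q4
  read 'R': q4 → q3
  read 'R': q3 → q3
  read 'L': q3 → q2
  read 'L': q2 → q3
  read 'R': q3 → q3
  read 'L': q3 → q2
  read 'L': q2 → q3
  read 'L': q3 → q2
  read 'L': q2 → q3
  read 'L': q3 → q2
  read 'R': q2 → q2
  read 'R': q2 → q2
  read 'R': q2 → q2
  read 'R': q2 → q2
  end q2, accepted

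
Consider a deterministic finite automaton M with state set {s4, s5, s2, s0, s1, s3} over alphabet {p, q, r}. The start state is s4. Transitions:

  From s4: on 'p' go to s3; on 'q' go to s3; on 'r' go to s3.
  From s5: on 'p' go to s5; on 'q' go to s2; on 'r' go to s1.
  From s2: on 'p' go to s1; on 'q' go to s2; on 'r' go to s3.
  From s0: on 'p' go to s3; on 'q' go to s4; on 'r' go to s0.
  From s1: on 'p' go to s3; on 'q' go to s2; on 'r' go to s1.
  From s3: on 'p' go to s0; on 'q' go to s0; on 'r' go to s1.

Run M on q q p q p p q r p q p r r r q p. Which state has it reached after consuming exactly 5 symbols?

s3

Trace: s4 -q-> s3 -q-> s0 -p-> s3 -q-> s0 -p-> s3
After 5 symbols: s3.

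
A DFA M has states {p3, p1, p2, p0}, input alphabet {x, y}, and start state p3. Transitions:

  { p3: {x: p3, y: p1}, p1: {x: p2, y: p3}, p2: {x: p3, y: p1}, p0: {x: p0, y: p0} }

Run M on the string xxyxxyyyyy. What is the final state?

Trace: p3 -x-> p3 -x-> p3 -y-> p1 -x-> p2 -x-> p3 -y-> p1 -y-> p3 -y-> p1 -y-> p3 -y-> p1

p1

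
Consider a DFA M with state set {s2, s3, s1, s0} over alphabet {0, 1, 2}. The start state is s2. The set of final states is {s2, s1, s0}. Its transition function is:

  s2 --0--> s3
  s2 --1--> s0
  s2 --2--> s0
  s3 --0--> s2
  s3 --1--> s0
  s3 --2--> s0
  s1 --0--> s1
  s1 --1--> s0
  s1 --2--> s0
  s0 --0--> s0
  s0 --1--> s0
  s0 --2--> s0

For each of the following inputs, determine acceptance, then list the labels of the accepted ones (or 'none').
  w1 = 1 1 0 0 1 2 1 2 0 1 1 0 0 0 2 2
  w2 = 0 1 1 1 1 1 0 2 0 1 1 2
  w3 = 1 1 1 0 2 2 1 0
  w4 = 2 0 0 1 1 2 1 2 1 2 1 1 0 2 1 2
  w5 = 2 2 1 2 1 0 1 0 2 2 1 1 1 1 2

w1, w2, w3, w4, w5

w1: Trace: s2 -1-> s0 -1-> s0 -0-> s0 -0-> s0 -1-> s0 -2-> s0 -1-> s0 -2-> s0 -0-> s0 -1-> s0 -1-> s0 -0-> s0 -0-> s0 -0-> s0 -2-> s0 -2-> s0  → end s0, accepted
w2: Trace: s2 -0-> s3 -1-> s0 -1-> s0 -1-> s0 -1-> s0 -1-> s0 -0-> s0 -2-> s0 -0-> s0 -1-> s0 -1-> s0 -2-> s0  → end s0, accepted
w3: Trace: s2 -1-> s0 -1-> s0 -1-> s0 -0-> s0 -2-> s0 -2-> s0 -1-> s0 -0-> s0  → end s0, accepted
w4: Trace: s2 -2-> s0 -0-> s0 -0-> s0 -1-> s0 -1-> s0 -2-> s0 -1-> s0 -2-> s0 -1-> s0 -2-> s0 -1-> s0 -1-> s0 -0-> s0 -2-> s0 -1-> s0 -2-> s0  → end s0, accepted
w5: Trace: s2 -2-> s0 -2-> s0 -1-> s0 -2-> s0 -1-> s0 -0-> s0 -1-> s0 -0-> s0 -2-> s0 -2-> s0 -1-> s0 -1-> s0 -1-> s0 -1-> s0 -2-> s0  → end s0, accepted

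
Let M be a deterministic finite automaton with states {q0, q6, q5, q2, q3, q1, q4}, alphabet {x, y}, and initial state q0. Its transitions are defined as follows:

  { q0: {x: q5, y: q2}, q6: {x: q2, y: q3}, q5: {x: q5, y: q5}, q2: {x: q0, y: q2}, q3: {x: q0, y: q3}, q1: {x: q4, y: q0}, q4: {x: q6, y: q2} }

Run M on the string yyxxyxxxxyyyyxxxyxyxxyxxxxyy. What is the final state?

q5

start at q0
read 'y': q0 → q2
read 'y': q2 → q2
read 'x': q2 → q0
read 'x': q0 → q5
read 'y': q5 → q5
read 'x': q5 → q5
read 'x': q5 → q5
read 'x': q5 → q5
read 'x': q5 → q5
read 'y': q5 → q5
read 'y': q5 → q5
read 'y': q5 → q5
read 'y': q5 → q5
read 'x': q5 → q5
read 'x': q5 → q5
read 'x': q5 → q5
read 'y': q5 → q5
read 'x': q5 → q5
read 'y': q5 → q5
read 'x': q5 → q5
read 'x': q5 → q5
read 'y': q5 → q5
read 'x': q5 → q5
read 'x': q5 → q5
read 'x': q5 → q5
read 'x': q5 → q5
read 'y': q5 → q5
read 'y': q5 → q5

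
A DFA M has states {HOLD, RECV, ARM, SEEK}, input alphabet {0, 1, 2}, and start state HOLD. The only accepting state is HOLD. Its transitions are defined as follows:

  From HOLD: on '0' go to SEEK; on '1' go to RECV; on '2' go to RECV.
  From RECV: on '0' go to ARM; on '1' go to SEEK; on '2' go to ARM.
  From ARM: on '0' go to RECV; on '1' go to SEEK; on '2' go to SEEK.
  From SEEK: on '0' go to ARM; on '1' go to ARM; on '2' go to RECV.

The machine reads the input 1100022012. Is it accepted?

Trace: HOLD -1-> RECV -1-> SEEK -0-> ARM -0-> RECV -0-> ARM -2-> SEEK -2-> RECV -0-> ARM -1-> SEEK -2-> RECV
End state RECV is not accepting.

No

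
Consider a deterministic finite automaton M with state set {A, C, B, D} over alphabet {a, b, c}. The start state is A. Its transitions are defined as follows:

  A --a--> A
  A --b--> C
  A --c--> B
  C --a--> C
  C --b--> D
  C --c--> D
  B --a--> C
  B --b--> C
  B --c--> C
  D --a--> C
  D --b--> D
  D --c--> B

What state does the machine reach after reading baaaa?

C

start at A
read 'b': A → C
read 'a': C → C
read 'a': C → C
read 'a': C → C
read 'a': C → C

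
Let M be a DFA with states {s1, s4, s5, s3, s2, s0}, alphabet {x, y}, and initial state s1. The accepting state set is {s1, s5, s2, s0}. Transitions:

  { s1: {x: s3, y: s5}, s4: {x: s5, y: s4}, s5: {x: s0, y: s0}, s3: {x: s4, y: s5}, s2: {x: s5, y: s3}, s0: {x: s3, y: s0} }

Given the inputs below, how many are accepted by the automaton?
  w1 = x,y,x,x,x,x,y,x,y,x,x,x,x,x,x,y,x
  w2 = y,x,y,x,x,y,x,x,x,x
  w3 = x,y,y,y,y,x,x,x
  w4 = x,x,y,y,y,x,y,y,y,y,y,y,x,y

w1: Trace: s1 -x-> s3 -y-> s5 -x-> s0 -x-> s3 -x-> s4 -x-> s5 -y-> s0 -x-> s3 -y-> s5 -x-> s0 -x-> s3 -x-> s4 -x-> s5 -x-> s0 -x-> s3 -y-> s5 -x-> s0  → end s0, accepted
w2: Trace: s1 -y-> s5 -x-> s0 -y-> s0 -x-> s3 -x-> s4 -y-> s4 -x-> s5 -x-> s0 -x-> s3 -x-> s4  → end s4, rejected
w3: Trace: s1 -x-> s3 -y-> s5 -y-> s0 -y-> s0 -y-> s0 -x-> s3 -x-> s4 -x-> s5  → end s5, accepted
w4: Trace: s1 -x-> s3 -x-> s4 -y-> s4 -y-> s4 -y-> s4 -x-> s5 -y-> s0 -y-> s0 -y-> s0 -y-> s0 -y-> s0 -y-> s0 -x-> s3 -y-> s5  → end s5, accepted

3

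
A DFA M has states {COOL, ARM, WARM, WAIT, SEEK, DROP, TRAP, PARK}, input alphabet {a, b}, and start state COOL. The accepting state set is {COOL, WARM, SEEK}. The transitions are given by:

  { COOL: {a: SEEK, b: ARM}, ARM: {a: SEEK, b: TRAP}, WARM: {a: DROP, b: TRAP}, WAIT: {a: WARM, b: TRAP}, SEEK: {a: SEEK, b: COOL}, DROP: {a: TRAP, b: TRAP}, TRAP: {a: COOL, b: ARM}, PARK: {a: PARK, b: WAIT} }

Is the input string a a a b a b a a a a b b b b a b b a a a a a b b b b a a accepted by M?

start at COOL
read 'a': COOL → SEEK
read 'a': SEEK → SEEK
read 'a': SEEK → SEEK
read 'b': SEEK → COOL
read 'a': COOL → SEEK
read 'b': SEEK → COOL
read 'a': COOL → SEEK
read 'a': SEEK → SEEK
read 'a': SEEK → SEEK
read 'a': SEEK → SEEK
read 'b': SEEK → COOL
read 'b': COOL → ARM
read 'b': ARM → TRAP
read 'b': TRAP → ARM
read 'a': ARM → SEEK
read 'b': SEEK → COOL
read 'b': COOL → ARM
read 'a': ARM → SEEK
read 'a': SEEK → SEEK
read 'a': SEEK → SEEK
read 'a': SEEK → SEEK
read 'a': SEEK → SEEK
read 'b': SEEK → COOL
read 'b': COOL → ARM
read 'b': ARM → TRAP
read 'b': TRAP → ARM
read 'a': ARM → SEEK
read 'a': SEEK → SEEK
End state SEEK is accepting.

Yes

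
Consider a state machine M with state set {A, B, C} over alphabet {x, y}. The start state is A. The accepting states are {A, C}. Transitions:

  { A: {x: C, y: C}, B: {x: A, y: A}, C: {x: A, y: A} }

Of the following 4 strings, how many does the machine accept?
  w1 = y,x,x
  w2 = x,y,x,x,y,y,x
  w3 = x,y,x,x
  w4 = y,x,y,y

4

w1: A → C → A → C  → end C, accepted
w2: A → C → A → C → A → C → A → C  → end C, accepted
w3: A → C → A → C → A  → end A, accepted
w4: A → C → A → C → A  → end A, accepted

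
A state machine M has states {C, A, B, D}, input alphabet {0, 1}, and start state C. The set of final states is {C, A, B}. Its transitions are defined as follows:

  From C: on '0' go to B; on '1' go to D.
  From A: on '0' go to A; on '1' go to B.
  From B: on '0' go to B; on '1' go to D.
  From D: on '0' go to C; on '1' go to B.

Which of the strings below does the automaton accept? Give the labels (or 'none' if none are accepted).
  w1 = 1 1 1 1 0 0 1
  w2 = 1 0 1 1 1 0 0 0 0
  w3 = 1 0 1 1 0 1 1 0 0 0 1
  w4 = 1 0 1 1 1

w2

w1: C → D → B → D → B → B → B → D  → end D, rejected
w2: C → D → C → D → B → D → C → B → B → B  → end B, accepted
w3: C → D → C → D → B → B → D → B → B → B → B → D  → end D, rejected
w4: C → D → C → D → B → D  → end D, rejected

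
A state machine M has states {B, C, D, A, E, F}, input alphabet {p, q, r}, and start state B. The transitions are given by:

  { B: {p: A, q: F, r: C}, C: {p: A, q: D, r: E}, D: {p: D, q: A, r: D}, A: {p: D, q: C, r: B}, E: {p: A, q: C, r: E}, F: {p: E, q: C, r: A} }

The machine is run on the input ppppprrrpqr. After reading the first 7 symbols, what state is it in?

D

start at B
read 'p': B → A
read 'p': A → D
read 'p': D → D
read 'p': D → D
read 'p': D → D
read 'r': D → D
read 'r': D → D
After 7 symbols: D.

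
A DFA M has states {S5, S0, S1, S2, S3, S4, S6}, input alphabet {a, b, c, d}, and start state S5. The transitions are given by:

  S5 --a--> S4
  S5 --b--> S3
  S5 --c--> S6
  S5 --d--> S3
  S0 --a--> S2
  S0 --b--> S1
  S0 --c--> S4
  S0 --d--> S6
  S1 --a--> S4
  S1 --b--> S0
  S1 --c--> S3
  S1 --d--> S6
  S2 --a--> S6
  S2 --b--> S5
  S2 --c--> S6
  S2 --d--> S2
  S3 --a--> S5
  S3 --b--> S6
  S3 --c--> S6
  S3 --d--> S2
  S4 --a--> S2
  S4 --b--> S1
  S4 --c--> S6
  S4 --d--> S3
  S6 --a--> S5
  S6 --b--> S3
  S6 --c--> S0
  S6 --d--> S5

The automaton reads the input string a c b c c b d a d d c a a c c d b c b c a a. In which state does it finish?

S4

Trace: S5 -a-> S4 -c-> S6 -b-> S3 -c-> S6 -c-> S0 -b-> S1 -d-> S6 -a-> S5 -d-> S3 -d-> S2 -c-> S6 -a-> S5 -a-> S4 -c-> S6 -c-> S0 -d-> S6 -b-> S3 -c-> S6 -b-> S3 -c-> S6 -a-> S5 -a-> S4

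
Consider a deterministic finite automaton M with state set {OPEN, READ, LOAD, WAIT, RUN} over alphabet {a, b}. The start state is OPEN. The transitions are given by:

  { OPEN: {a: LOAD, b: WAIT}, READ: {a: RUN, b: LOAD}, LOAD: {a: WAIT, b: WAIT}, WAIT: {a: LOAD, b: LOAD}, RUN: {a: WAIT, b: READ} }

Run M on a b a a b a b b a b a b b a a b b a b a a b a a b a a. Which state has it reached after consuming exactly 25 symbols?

LOAD

Trace: OPEN -a-> LOAD -b-> WAIT -a-> LOAD -a-> WAIT -b-> LOAD -a-> WAIT -b-> LOAD -b-> WAIT -a-> LOAD -b-> WAIT -a-> LOAD -b-> WAIT -b-> LOAD -a-> WAIT -a-> LOAD -b-> WAIT -b-> LOAD -a-> WAIT -b-> LOAD -a-> WAIT -a-> LOAD -b-> WAIT -a-> LOAD -a-> WAIT -b-> LOAD
After 25 symbols: LOAD.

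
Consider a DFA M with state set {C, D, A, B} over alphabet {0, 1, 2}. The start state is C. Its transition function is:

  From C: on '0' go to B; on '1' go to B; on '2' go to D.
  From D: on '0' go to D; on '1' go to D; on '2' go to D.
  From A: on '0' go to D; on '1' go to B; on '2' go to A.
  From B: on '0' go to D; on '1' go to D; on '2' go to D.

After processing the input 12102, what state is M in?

D

C → B → D → D → D → D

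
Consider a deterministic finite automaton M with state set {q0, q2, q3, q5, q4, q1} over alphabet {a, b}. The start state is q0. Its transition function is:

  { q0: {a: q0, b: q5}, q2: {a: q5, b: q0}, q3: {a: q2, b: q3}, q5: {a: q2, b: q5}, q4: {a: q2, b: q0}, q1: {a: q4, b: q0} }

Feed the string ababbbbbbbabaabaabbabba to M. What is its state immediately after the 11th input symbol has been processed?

q2

start at q0
read 'a': q0 → q0
read 'b': q0 → q5
read 'a': q5 → q2
read 'b': q2 → q0
read 'b': q0 → q5
read 'b': q5 → q5
read 'b': q5 → q5
read 'b': q5 → q5
read 'b': q5 → q5
read 'b': q5 → q5
read 'a': q5 → q2
After 11 symbols: q2.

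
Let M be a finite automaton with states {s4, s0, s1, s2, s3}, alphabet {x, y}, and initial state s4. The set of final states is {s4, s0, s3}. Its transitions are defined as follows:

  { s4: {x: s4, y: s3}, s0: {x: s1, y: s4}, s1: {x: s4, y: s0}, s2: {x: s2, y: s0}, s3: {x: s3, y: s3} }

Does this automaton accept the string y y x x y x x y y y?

s4 → s3 → s3 → s3 → s3 → s3 → s3 → s3 → s3 → s3 → s3
End state s3 is accepting.

Yes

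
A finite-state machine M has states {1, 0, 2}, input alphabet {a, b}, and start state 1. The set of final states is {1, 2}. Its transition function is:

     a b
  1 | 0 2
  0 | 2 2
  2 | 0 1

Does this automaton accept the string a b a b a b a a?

1 → 0 → 2 → 0 → 2 → 0 → 2 → 0 → 2
End state 2 is accepting.

Yes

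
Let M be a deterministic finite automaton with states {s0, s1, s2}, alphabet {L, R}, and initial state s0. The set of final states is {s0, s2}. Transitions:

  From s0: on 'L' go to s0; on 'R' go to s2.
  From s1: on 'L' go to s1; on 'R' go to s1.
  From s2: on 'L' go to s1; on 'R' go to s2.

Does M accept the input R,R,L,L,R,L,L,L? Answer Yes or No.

No

s0 → s2 → s2 → s1 → s1 → s1 → s1 → s1 → s1
End state s1 is not accepting.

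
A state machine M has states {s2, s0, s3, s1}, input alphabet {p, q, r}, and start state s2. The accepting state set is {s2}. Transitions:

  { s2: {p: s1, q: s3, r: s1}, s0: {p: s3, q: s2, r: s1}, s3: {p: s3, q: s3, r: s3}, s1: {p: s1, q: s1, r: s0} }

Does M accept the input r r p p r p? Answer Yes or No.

s2 → s1 → s0 → s3 → s3 → s3 → s3
End state s3 is not accepting.

No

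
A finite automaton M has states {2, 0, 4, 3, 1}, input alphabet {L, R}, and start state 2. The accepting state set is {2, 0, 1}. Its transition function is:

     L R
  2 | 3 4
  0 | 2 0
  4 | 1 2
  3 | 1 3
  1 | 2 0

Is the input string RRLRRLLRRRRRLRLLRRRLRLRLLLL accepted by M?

Yes

start at 2
read 'R': 2 → 4
read 'R': 4 → 2
read 'L': 2 → 3
read 'R': 3 → 3
read 'R': 3 → 3
read 'L': 3 → 1
read 'L': 1 → 2
read 'R': 2 → 4
read 'R': 4 → 2
read 'R': 2 → 4
read 'R': 4 → 2
read 'R': 2 → 4
read 'L': 4 → 1
read 'R': 1 → 0
read 'L': 0 → 2
read 'L': 2 → 3
read 'R': 3 → 3
read 'R': 3 → 3
read 'R': 3 → 3
read 'L': 3 → 1
read 'R': 1 → 0
read 'L': 0 → 2
read 'R': 2 → 4
read 'L': 4 → 1
read 'L': 1 → 2
read 'L': 2 → 3
read 'L': 3 → 1
End state 1 is accepting.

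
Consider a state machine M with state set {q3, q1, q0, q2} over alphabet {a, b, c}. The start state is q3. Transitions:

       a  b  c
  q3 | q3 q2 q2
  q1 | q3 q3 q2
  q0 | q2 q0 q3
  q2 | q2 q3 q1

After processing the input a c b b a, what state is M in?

q3 → q3 → q2 → q3 → q2 → q2

q2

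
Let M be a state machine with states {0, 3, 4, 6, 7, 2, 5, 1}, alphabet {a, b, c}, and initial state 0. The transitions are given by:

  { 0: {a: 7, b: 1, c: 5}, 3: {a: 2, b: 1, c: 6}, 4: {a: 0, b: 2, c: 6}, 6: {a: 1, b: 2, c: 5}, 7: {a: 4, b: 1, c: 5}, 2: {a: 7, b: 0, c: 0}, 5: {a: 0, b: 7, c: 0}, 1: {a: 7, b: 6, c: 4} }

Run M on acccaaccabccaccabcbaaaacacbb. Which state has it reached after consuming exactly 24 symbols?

Trace: 0 -a-> 7 -c-> 5 -c-> 0 -c-> 5 -a-> 0 -a-> 7 -c-> 5 -c-> 0 -a-> 7 -b-> 1 -c-> 4 -c-> 6 -a-> 1 -c-> 4 -c-> 6 -a-> 1 -b-> 6 -c-> 5 -b-> 7 -a-> 4 -a-> 0 -a-> 7 -a-> 4 -c-> 6
After 24 symbols: 6.

6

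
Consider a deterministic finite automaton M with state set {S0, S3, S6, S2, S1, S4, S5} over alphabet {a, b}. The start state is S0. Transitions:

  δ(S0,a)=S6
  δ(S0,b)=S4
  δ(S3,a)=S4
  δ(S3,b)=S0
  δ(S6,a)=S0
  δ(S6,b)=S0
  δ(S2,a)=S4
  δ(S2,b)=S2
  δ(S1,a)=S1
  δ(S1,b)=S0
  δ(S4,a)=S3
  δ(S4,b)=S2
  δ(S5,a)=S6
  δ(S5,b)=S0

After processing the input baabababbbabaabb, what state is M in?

S0 → S4 → S3 → S4 → S2 → S4 → S2 → S4 → S2 → S2 → S2 → S4 → S2 → S4 → S3 → S0 → S4

S4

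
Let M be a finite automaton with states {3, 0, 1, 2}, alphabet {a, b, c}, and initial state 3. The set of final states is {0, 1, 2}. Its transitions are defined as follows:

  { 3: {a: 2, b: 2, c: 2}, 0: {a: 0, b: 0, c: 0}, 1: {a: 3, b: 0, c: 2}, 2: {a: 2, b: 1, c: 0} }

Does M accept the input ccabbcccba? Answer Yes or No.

Yes

start at 3
read 'c': 3 → 2
read 'c': 2 → 0
read 'a': 0 → 0
read 'b': 0 → 0
read 'b': 0 → 0
read 'c': 0 → 0
read 'c': 0 → 0
read 'c': 0 → 0
read 'b': 0 → 0
read 'a': 0 → 0
End state 0 is accepting.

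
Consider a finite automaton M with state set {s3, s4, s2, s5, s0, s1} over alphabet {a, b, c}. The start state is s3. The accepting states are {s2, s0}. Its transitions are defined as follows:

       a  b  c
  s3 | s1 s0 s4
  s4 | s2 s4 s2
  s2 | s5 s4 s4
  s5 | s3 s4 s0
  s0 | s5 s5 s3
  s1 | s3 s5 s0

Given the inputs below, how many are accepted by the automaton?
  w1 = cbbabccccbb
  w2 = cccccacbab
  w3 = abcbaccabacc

w1:
  start at s3
  read 'c': s3 → s4
  read 'b': s4 → s4
  read 'b': s4 → s4
  read 'a': s4 → s2
  read 'b': s2 → s4
  read 'c': s4 → s2
  read 'c': s2 → s4
  read 'c': s4 → s2
  read 'c': s2 → s4
  read 'b': s4 → s4
  read 'b': s4 → s4
  end s4, rejected
w2:
  start at s3
  read 'c': s3 → s4
  read 'c': s4 → s2
  read 'c': s2 → s4
  read 'c': s4 → s2
  read 'c': s2 → s4
  read 'a': s4 → s2
  read 'c': s2 → s4
  read 'b': s4 → s4
  read 'a': s4 → s2
  read 'b': s2 → s4
  end s4, rejected
w3:
  start at s3
  read 'a': s3 → s1
  read 'b': s1 → s5
  read 'c': s5 → s0
  read 'b': s0 → s5
  read 'a': s5 → s3
  read 'c': s3 → s4
  read 'c': s4 → s2
  read 'a': s2 → s5
  read 'b': s5 → s4
  read 'a': s4 → s2
  read 'c': s2 → s4
  read 'c': s4 → s2
  end s2, accepted

1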